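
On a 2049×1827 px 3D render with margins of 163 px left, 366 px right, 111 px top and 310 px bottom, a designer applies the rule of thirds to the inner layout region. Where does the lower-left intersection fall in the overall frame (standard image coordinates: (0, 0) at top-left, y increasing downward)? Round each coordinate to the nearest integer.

x = 670 px, y = 1048 px

Content width = 2049 − 163 − 366 = 1520 px; content height = 1827 − 111 − 310 = 1406 px.
Lower-left is one-third across and two-thirds down within the inner layout region.
x = 163 + 1 × 1520/3 = 163 + 506.67 ≈ 670
y = 111 + 2 × 1406/3 = 111 + 937.33 ≈ 1048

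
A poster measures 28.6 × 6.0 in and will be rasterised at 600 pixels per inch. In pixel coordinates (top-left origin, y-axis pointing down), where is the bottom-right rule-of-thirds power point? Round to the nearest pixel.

In pixels the canvas is 28.6 × 600 = 17160 wide and 6.0 × 600 = 3600 tall.
The bottom-right point is two-thirds across and two-thirds down:
x = 2 × 17160/3 ≈ 11440; y = 2 × 3600/3 ≈ 2400.

(11440, 2400)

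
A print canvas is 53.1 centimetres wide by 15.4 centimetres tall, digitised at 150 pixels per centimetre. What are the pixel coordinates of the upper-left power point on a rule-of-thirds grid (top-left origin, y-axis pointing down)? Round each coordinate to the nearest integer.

In pixels the canvas is 53.1 × 150 = 7965 wide and 15.4 × 150 = 2310 tall.
The upper-left point is one-third across and one-third down:
x = 1 × 7965/3 ≈ 2655; y = 1 × 2310/3 ≈ 770.

x = 2655 px, y = 770 px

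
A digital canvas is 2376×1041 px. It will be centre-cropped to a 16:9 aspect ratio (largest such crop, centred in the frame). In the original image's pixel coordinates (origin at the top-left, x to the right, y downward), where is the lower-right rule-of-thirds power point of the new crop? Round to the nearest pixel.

2376/1041 > 16/9, so the 16:9 crop keeps the full height 1041 and trims width to 1041 × 16/9 = 1850.67 px.
Left offset = (2376 − 1850.67)/2 = 262.67 px; top offset = 0.
Lower-right is two-thirds across and two-thirds down within the crop:
x = 262.67 + 2 × 1850.67/3 ≈ 1496; y = 0.00 + 2 × 1041.00/3 ≈ 694.

x = 1496 px, y = 694 px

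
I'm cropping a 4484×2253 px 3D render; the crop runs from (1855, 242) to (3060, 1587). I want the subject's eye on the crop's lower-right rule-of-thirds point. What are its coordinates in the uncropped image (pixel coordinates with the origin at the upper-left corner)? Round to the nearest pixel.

(2658, 1139)

Crop width = 3060 − 1855 = 1205 px; one third is 401.67 px.
Crop height = 1587 − 242 = 1345 px; one third is 448.33 px.
The lower-right point is two-thirds across and two-thirds down within the crop:
x = 1855 + 2 × 401.67 ≈ 2658; y = 242 + 2 × 448.33 ≈ 1139.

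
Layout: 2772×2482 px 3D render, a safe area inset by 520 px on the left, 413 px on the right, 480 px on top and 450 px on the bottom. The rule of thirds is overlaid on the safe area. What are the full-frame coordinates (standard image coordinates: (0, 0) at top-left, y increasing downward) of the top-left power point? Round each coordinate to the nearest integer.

Content width = 2772 − 520 − 413 = 1839 px; content height = 2482 − 480 − 450 = 1552 px.
Top-left is one-third across and one-third down within the safe area.
x = 520 + 1 × 1839/3 = 520 + 613.00 ≈ 1133
y = 480 + 1 × 1552/3 = 480 + 517.33 ≈ 997

(1133, 997)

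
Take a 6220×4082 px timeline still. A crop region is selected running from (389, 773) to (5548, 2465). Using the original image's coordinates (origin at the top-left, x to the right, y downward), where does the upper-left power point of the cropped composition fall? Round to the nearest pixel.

Crop width = 5548 − 389 = 5159 px; one third is 1719.67 px.
Crop height = 2465 − 773 = 1692 px; one third is 564.00 px.
The upper-left point is one-third across and one-third down within the crop:
x = 389 + 1 × 1719.67 ≈ 2109; y = 773 + 1 × 564.00 ≈ 1337.

(2109, 1337)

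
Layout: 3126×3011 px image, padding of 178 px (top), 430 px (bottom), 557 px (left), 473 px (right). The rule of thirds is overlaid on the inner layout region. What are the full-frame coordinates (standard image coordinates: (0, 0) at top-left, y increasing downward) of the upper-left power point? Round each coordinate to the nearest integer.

(1256, 979)

Content width = 3126 − 557 − 473 = 2096 px; content height = 3011 − 178 − 430 = 2403 px.
Upper-left is one-third across and one-third down within the inner layout region.
x = 557 + 1 × 2096/3 = 557 + 698.67 ≈ 1256
y = 178 + 1 × 2403/3 = 178 + 801.00 ≈ 979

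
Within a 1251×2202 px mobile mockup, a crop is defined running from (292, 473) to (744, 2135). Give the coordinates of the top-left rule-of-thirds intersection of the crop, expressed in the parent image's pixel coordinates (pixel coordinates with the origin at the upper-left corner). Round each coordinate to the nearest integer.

Crop width = 744 − 292 = 452 px; one third is 150.67 px.
Crop height = 2135 − 473 = 1662 px; one third is 554.00 px.
The top-left point is one-third across and one-third down within the crop:
x = 292 + 1 × 150.67 ≈ 443; y = 473 + 1 × 554.00 ≈ 1027.

(443, 1027)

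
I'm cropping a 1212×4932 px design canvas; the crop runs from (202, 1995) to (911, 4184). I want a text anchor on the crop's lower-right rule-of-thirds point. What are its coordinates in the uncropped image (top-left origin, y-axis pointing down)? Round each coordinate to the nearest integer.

Crop width = 911 − 202 = 709 px; one third is 236.33 px.
Crop height = 4184 − 1995 = 2189 px; one third is 729.67 px.
The lower-right point is two-thirds across and two-thirds down within the crop:
x = 202 + 2 × 236.33 ≈ 675; y = 1995 + 2 × 729.67 ≈ 3454.

x = 675 px, y = 3454 px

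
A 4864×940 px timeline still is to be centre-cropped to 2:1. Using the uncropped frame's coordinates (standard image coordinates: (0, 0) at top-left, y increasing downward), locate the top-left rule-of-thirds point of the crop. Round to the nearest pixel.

(2119, 313)

4864/940 > 2/1, so the 2:1 crop keeps the full height 940 and trims width to 940 × 2/1 = 1880.00 px.
Left offset = (4864 − 1880.00)/2 = 1492.00 px; top offset = 0.
Top-left is one-third across and one-third down within the crop:
x = 1492.00 + 1 × 1880.00/3 ≈ 2119; y = 0.00 + 1 × 940.00/3 ≈ 313.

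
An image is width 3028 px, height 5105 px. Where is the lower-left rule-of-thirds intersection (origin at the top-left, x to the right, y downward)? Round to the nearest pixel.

(1009, 3403)

The lower-left point sits one-third of the way across and two-thirds of the way down.
x = 1 × 3028/3 ≈ 1009; y = 2 × 5105/3 ≈ 3403.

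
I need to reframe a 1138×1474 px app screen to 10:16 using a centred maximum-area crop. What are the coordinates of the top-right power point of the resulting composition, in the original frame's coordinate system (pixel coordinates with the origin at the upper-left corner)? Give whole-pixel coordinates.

x = 723 px, y = 491 px

1138/1474 > 10/16, so the 10:16 crop keeps the full height 1474 and trims width to 1474 × 10/16 = 921.25 px.
Left offset = (1138 − 921.25)/2 = 108.38 px; top offset = 0.
Top-right is two-thirds across and one-third down within the crop:
x = 108.38 + 2 × 921.25/3 ≈ 723; y = 0.00 + 1 × 1474.00/3 ≈ 491.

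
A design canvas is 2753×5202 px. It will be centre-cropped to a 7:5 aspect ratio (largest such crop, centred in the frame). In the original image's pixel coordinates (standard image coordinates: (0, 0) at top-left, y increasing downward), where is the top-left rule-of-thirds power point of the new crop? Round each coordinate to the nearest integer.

2753/5202 < 7/5, so the 7:5 crop keeps the full width 2753 and trims height to 2753 × 5/7 = 1966.43 px.
Top offset = (5202 − 1966.43)/2 = 1617.79 px; left offset = 0.
Top-left is one-third across and one-third down within the crop:
x = 0.00 + 1 × 2753.00/3 ≈ 918; y = 1617.79 + 1 × 1966.43/3 ≈ 2273.

x = 918 px, y = 2273 px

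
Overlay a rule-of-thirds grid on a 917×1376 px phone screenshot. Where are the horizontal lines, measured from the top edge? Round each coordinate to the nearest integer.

1376 / 3 = 458.67, so the horizontal lines sit at one and two thirds of 1376.

y = 459 px and y = 917 px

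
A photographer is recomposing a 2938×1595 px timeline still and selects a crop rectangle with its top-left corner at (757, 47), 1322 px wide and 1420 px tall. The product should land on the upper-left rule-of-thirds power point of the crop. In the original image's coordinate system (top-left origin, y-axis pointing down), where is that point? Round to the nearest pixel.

(1198, 520)

One third of the crop width 1322 is 440.67 px.
One third of the crop height 1420 is 473.33 px.
The upper-left point is one-third across and one-third down within the crop:
x = 757 + 1 × 440.67 ≈ 1198; y = 47 + 1 × 473.33 ≈ 520.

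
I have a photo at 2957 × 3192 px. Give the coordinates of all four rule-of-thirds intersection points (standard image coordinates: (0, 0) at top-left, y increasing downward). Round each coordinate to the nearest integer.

One third of 2957 is 985.67; one third of 3192 is 1064.
Vertical third lines at x = 986 and x = 1971; horizontal third lines at y = 1064 and y = 2128.

(986, 1064), (1971, 1064), (986, 2128), (1971, 2128)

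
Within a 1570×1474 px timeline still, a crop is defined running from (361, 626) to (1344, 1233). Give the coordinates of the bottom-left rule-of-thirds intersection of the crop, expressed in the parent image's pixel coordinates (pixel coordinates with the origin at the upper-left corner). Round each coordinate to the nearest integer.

(689, 1031)

Crop width = 1344 − 361 = 983 px; one third is 327.67 px.
Crop height = 1233 − 626 = 607 px; one third is 202.33 px.
The bottom-left point is one-third across and two-thirds down within the crop:
x = 361 + 1 × 327.67 ≈ 689; y = 626 + 2 × 202.33 ≈ 1031.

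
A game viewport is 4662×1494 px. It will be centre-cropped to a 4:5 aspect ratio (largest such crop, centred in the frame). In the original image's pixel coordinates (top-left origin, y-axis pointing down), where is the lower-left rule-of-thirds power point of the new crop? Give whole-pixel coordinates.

x = 2132 px, y = 996 px

4662/1494 > 4/5, so the 4:5 crop keeps the full height 1494 and trims width to 1494 × 4/5 = 1195.20 px.
Left offset = (4662 − 1195.20)/2 = 1733.40 px; top offset = 0.
Lower-left is one-third across and two-thirds down within the crop:
x = 1733.40 + 1 × 1195.20/3 ≈ 2132; y = 0.00 + 2 × 1494.00/3 ≈ 996.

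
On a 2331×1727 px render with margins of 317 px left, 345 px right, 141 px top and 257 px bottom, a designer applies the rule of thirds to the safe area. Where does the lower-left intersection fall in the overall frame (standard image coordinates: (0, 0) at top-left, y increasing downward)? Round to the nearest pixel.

(873, 1027)

Content width = 2331 − 317 − 345 = 1669 px; content height = 1727 − 141 − 257 = 1329 px.
Lower-left is one-third across and two-thirds down within the safe area.
x = 317 + 1 × 1669/3 = 317 + 556.33 ≈ 873
y = 141 + 2 × 1329/3 = 141 + 886.00 ≈ 1027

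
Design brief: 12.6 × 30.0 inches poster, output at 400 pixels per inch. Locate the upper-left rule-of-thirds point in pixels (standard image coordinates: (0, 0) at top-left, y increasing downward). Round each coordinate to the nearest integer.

x = 1680 px, y = 4000 px

In pixels the canvas is 12.6 × 400 = 5040 wide and 30.0 × 400 = 12000 tall.
The upper-left point is one-third across and one-third down:
x = 1 × 5040/3 ≈ 1680; y = 1 × 12000/3 ≈ 4000.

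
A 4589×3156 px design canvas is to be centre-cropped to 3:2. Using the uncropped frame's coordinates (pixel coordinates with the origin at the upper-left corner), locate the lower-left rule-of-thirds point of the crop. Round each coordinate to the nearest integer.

(1530, 2088)

4589/3156 < 3/2, so the 3:2 crop keeps the full width 4589 and trims height to 4589 × 2/3 = 3059.33 px.
Top offset = (3156 − 3059.33)/2 = 48.33 px; left offset = 0.
Lower-left is one-third across and two-thirds down within the crop:
x = 0.00 + 1 × 4589.00/3 ≈ 1530; y = 48.33 + 2 × 3059.33/3 ≈ 2088.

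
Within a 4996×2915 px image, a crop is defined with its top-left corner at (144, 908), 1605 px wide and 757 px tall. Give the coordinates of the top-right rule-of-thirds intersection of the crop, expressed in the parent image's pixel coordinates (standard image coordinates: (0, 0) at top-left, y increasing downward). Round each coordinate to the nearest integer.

x = 1214 px, y = 1160 px

One third of the crop width 1605 is 535.00 px.
One third of the crop height 757 is 252.33 px.
The top-right point is two-thirds across and one-third down within the crop:
x = 144 + 2 × 535.00 ≈ 1214; y = 908 + 1 × 252.33 ≈ 1160.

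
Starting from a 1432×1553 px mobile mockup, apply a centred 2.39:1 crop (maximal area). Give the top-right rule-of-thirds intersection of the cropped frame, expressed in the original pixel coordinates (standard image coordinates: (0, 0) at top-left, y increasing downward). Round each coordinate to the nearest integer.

1432/1553 < 2.39/1, so the 2.39:1 crop keeps the full width 1432 and trims height to 1432 × 1/2.39 = 599.16 px.
Top offset = (1553 − 599.16)/2 = 476.92 px; left offset = 0.
Top-right is two-thirds across and one-third down within the crop:
x = 0.00 + 2 × 1432.00/3 ≈ 955; y = 476.92 + 1 × 599.16/3 ≈ 677.

x = 955 px, y = 677 px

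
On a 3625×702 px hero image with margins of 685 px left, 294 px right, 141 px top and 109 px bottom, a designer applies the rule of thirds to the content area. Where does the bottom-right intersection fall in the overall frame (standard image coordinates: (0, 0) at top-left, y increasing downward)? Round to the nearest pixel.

Content width = 3625 − 685 − 294 = 2646 px; content height = 702 − 141 − 109 = 452 px.
Bottom-right is two-thirds across and two-thirds down within the content area.
x = 685 + 2 × 2646/3 = 685 + 1764.00 ≈ 2449
y = 141 + 2 × 452/3 = 141 + 301.33 ≈ 442

(2449, 442)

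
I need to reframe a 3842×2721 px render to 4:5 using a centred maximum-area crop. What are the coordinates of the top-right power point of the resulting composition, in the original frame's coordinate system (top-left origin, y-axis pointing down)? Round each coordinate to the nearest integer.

x = 2284 px, y = 907 px

3842/2721 > 4/5, so the 4:5 crop keeps the full height 2721 and trims width to 2721 × 4/5 = 2176.80 px.
Left offset = (3842 − 2176.80)/2 = 832.60 px; top offset = 0.
Top-right is two-thirds across and one-third down within the crop:
x = 832.60 + 2 × 2176.80/3 ≈ 2284; y = 0.00 + 1 × 2721.00/3 ≈ 907.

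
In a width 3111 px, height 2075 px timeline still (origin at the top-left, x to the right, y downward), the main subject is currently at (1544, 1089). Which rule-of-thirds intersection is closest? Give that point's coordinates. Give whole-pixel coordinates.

Third lines: x ∈ {1037, 2074}, y ∈ {692, 1383}.
1544 is closer to x = 1037; 1089 is closer to y = 1383.
So the nearest intersection is the lower-left power point.

x = 1037 px, y = 1383 px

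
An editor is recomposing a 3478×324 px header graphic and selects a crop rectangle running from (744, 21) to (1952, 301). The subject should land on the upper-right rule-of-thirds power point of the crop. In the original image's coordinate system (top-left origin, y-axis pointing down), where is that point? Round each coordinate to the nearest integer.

Crop width = 1952 − 744 = 1208 px; one third is 402.67 px.
Crop height = 301 − 21 = 280 px; one third is 93.33 px.
The upper-right point is two-thirds across and one-third down within the crop:
x = 744 + 2 × 402.67 ≈ 1549; y = 21 + 1 × 93.33 ≈ 114.

x = 1549 px, y = 114 px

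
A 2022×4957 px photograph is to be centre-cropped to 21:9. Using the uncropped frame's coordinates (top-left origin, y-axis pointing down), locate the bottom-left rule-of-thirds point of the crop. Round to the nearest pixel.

2022/4957 < 21/9, so the 21:9 crop keeps the full width 2022 and trims height to 2022 × 9/21 = 866.57 px.
Top offset = (4957 − 866.57)/2 = 2045.21 px; left offset = 0.
Bottom-left is one-third across and two-thirds down within the crop:
x = 0.00 + 1 × 2022.00/3 ≈ 674; y = 2045.21 + 2 × 866.57/3 ≈ 2623.

x = 674 px, y = 2623 px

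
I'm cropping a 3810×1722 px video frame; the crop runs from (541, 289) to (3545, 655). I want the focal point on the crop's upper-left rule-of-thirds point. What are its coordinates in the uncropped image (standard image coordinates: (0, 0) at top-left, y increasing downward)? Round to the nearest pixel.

(1542, 411)

Crop width = 3545 − 541 = 3004 px; one third is 1001.33 px.
Crop height = 655 − 289 = 366 px; one third is 122.00 px.
The upper-left point is one-third across and one-third down within the crop:
x = 541 + 1 × 1001.33 ≈ 1542; y = 289 + 1 × 122.00 ≈ 411.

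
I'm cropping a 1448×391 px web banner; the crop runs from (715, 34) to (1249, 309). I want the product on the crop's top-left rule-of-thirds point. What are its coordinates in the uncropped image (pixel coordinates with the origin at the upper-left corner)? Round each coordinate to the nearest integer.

Crop width = 1249 − 715 = 534 px; one third is 178.00 px.
Crop height = 309 − 34 = 275 px; one third is 91.67 px.
The top-left point is one-third across and one-third down within the crop:
x = 715 + 1 × 178.00 ≈ 893; y = 34 + 1 × 91.67 ≈ 126.

x = 893 px, y = 126 px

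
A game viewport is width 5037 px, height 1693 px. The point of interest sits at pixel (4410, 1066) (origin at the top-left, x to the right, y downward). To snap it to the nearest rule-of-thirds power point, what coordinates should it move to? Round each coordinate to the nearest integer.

x = 3358 px, y = 1129 px

Third lines: x ∈ {1679, 3358}, y ∈ {564, 1129}.
4410 is closer to x = 3358; 1066 is closer to y = 1129.
So the nearest intersection is the lower-right power point.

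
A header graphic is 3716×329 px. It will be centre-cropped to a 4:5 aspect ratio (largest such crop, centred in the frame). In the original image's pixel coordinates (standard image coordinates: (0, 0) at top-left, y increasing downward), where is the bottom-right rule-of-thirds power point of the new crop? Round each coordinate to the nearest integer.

3716/329 > 4/5, so the 4:5 crop keeps the full height 329 and trims width to 329 × 4/5 = 263.20 px.
Left offset = (3716 − 263.20)/2 = 1726.40 px; top offset = 0.
Bottom-right is two-thirds across and two-thirds down within the crop:
x = 1726.40 + 2 × 263.20/3 ≈ 1902; y = 0.00 + 2 × 329.00/3 ≈ 219.

(1902, 219)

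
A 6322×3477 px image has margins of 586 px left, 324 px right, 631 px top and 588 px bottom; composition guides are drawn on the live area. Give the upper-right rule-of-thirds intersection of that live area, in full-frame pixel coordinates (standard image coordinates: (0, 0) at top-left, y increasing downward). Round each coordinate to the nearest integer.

Content width = 6322 − 586 − 324 = 5412 px; content height = 3477 − 631 − 588 = 2258 px.
Upper-right is two-thirds across and one-third down within the live area.
x = 586 + 2 × 5412/3 = 586 + 3608.00 ≈ 4194
y = 631 + 1 × 2258/3 = 631 + 752.67 ≈ 1384

x = 4194 px, y = 1384 px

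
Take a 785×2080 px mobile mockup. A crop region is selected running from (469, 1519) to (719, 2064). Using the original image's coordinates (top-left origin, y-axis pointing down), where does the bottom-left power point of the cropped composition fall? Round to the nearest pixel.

(552, 1882)

Crop width = 719 − 469 = 250 px; one third is 83.33 px.
Crop height = 2064 − 1519 = 545 px; one third is 181.67 px.
The bottom-left point is one-third across and two-thirds down within the crop:
x = 469 + 1 × 83.33 ≈ 552; y = 1519 + 2 × 181.67 ≈ 1882.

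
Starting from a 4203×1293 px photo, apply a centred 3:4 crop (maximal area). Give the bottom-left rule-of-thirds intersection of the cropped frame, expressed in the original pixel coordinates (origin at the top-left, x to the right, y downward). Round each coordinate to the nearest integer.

(1940, 862)

4203/1293 > 3/4, so the 3:4 crop keeps the full height 1293 and trims width to 1293 × 3/4 = 969.75 px.
Left offset = (4203 − 969.75)/2 = 1616.62 px; top offset = 0.
Bottom-left is one-third across and two-thirds down within the crop:
x = 1616.62 + 1 × 969.75/3 ≈ 1940; y = 0.00 + 2 × 1293.00/3 ≈ 862.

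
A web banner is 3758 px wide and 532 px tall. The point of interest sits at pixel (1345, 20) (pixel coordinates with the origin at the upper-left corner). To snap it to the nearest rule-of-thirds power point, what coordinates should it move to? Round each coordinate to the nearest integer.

x = 1253 px, y = 177 px

Third lines: x ∈ {1253, 2505}, y ∈ {177, 355}.
1345 is closer to x = 1253; 20 is closer to y = 177.
So the nearest intersection is the upper-left power point.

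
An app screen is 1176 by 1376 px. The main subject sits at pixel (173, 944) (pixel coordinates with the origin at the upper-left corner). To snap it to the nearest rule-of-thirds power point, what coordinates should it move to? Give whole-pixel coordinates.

(392, 917)

Third lines: x ∈ {392, 784}, y ∈ {459, 917}.
173 is closer to x = 392; 944 is closer to y = 917.
So the nearest intersection is the lower-left power point.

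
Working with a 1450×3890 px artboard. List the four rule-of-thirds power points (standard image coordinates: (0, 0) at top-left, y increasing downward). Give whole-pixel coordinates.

(483, 1297), (967, 1297), (483, 2593), (967, 2593)

One third of 1450 is 483.33; one third of 3890 is 1296.67.
Vertical third lines at x = 483 and x = 967; horizontal third lines at y = 1297 and y = 2593.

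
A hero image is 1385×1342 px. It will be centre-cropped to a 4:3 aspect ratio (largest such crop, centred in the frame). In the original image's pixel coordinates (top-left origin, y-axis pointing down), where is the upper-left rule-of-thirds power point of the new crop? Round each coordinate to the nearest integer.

x = 462 px, y = 498 px

1385/1342 < 4/3, so the 4:3 crop keeps the full width 1385 and trims height to 1385 × 3/4 = 1038.75 px.
Top offset = (1342 − 1038.75)/2 = 151.62 px; left offset = 0.
Upper-left is one-third across and one-third down within the crop:
x = 0.00 + 1 × 1385.00/3 ≈ 462; y = 151.62 + 1 × 1038.75/3 ≈ 498.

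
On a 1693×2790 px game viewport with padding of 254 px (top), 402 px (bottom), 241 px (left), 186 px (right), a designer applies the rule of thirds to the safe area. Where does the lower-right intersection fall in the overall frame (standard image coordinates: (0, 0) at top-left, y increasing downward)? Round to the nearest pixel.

(1085, 1677)

Content width = 1693 − 241 − 186 = 1266 px; content height = 2790 − 254 − 402 = 2134 px.
Lower-right is two-thirds across and two-thirds down within the safe area.
x = 241 + 2 × 1266/3 = 241 + 844.00 ≈ 1085
y = 254 + 2 × 2134/3 = 254 + 1422.67 ≈ 1677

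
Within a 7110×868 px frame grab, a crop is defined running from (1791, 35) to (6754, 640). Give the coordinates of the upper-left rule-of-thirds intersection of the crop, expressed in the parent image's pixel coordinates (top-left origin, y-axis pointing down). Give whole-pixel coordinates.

Crop width = 6754 − 1791 = 4963 px; one third is 1654.33 px.
Crop height = 640 − 35 = 605 px; one third is 201.67 px.
The upper-left point is one-third across and one-third down within the crop:
x = 1791 + 1 × 1654.33 ≈ 3445; y = 35 + 1 × 201.67 ≈ 237.

x = 3445 px, y = 237 px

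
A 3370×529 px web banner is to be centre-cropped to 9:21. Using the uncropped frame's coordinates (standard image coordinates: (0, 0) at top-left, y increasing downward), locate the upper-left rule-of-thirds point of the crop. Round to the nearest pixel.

(1647, 176)

3370/529 > 9/21, so the 9:21 crop keeps the full height 529 and trims width to 529 × 9/21 = 226.71 px.
Left offset = (3370 − 226.71)/2 = 1571.64 px; top offset = 0.
Upper-left is one-third across and one-third down within the crop:
x = 1571.64 + 1 × 226.71/3 ≈ 1647; y = 0.00 + 1 × 529.00/3 ≈ 176.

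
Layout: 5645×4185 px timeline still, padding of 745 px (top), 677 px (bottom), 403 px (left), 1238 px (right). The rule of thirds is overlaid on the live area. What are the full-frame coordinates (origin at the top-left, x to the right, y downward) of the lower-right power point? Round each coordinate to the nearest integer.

Content width = 5645 − 403 − 1238 = 4004 px; content height = 4185 − 745 − 677 = 2763 px.
Lower-right is two-thirds across and two-thirds down within the live area.
x = 403 + 2 × 4004/3 = 403 + 2669.33 ≈ 3072
y = 745 + 2 × 2763/3 = 745 + 1842.00 ≈ 2587

x = 3072 px, y = 2587 px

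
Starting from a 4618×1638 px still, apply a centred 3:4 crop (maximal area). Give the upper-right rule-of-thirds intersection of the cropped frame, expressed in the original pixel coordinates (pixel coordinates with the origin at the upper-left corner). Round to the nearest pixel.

(2514, 546)

4618/1638 > 3/4, so the 3:4 crop keeps the full height 1638 and trims width to 1638 × 3/4 = 1228.50 px.
Left offset = (4618 − 1228.50)/2 = 1694.75 px; top offset = 0.
Upper-right is two-thirds across and one-third down within the crop:
x = 1694.75 + 2 × 1228.50/3 ≈ 2514; y = 0.00 + 1 × 1638.00/3 ≈ 546.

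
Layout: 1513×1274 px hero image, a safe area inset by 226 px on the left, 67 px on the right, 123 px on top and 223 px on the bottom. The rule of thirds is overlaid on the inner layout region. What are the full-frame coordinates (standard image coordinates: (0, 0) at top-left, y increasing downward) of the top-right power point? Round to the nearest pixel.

x = 1039 px, y = 432 px

Content width = 1513 − 226 − 67 = 1220 px; content height = 1274 − 123 − 223 = 928 px.
Top-right is two-thirds across and one-third down within the inner layout region.
x = 226 + 2 × 1220/3 = 226 + 813.33 ≈ 1039
y = 123 + 1 × 928/3 = 123 + 309.33 ≈ 432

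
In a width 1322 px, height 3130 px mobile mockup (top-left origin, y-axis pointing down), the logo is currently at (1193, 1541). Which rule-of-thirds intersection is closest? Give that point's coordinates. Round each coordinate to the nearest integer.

Third lines: x ∈ {441, 881}, y ∈ {1043, 2087}.
1193 is closer to x = 881; 1541 is closer to y = 1043.
So the nearest intersection is the upper-right power point.

(881, 1043)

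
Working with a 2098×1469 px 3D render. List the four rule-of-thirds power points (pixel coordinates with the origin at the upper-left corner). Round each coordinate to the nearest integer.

(699, 490), (1399, 490), (699, 979), (1399, 979)

One third of 2098 is 699.33; one third of 1469 is 489.67.
Vertical third lines at x = 699 and x = 1399; horizontal third lines at y = 490 and y = 979.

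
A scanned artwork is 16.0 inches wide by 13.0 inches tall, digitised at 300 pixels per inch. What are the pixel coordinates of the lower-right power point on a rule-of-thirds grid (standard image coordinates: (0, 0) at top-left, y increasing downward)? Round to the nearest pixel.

x = 3200 px, y = 2600 px

In pixels the canvas is 16.0 × 300 = 4800 wide and 13.0 × 300 = 3900 tall.
The lower-right point is two-thirds across and two-thirds down:
x = 2 × 4800/3 ≈ 3200; y = 2 × 3900/3 ≈ 2600.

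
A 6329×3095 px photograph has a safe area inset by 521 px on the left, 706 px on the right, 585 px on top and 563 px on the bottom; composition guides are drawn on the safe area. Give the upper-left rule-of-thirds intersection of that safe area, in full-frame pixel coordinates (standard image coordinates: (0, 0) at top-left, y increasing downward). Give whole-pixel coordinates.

Content width = 6329 − 521 − 706 = 5102 px; content height = 3095 − 585 − 563 = 1947 px.
Upper-left is one-third across and one-third down within the safe area.
x = 521 + 1 × 5102/3 = 521 + 1700.67 ≈ 2222
y = 585 + 1 × 1947/3 = 585 + 649.00 ≈ 1234

(2222, 1234)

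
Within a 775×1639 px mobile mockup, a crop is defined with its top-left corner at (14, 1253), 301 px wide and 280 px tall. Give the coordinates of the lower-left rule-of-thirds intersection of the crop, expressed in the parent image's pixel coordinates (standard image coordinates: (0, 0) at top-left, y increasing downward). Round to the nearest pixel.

(114, 1440)

One third of the crop width 301 is 100.33 px.
One third of the crop height 280 is 93.33 px.
The lower-left point is one-third across and two-thirds down within the crop:
x = 14 + 1 × 100.33 ≈ 114; y = 1253 + 2 × 93.33 ≈ 1440.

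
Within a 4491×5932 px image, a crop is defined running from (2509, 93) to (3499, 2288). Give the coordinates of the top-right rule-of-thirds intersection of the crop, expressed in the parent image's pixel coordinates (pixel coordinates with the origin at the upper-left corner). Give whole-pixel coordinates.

x = 3169 px, y = 825 px

Crop width = 3499 − 2509 = 990 px; one third is 330.00 px.
Crop height = 2288 − 93 = 2195 px; one third is 731.67 px.
The top-right point is two-thirds across and one-third down within the crop:
x = 2509 + 2 × 330.00 ≈ 3169; y = 93 + 1 × 731.67 ≈ 825.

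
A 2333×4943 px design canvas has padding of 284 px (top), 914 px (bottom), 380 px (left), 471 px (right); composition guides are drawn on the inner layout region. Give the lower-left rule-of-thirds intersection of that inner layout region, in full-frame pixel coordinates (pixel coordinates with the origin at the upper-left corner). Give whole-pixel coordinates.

(874, 2781)

Content width = 2333 − 380 − 471 = 1482 px; content height = 4943 − 284 − 914 = 3745 px.
Lower-left is one-third across and two-thirds down within the inner layout region.
x = 380 + 1 × 1482/3 = 380 + 494.00 ≈ 874
y = 284 + 2 × 3745/3 = 284 + 2496.67 ≈ 2781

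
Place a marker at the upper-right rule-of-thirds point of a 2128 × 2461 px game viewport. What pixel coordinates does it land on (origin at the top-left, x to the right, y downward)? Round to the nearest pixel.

The upper-right point sits two-thirds of the way across and one-third of the way down.
x = 2 × 2128/3 ≈ 1419; y = 1 × 2461/3 ≈ 820.

(1419, 820)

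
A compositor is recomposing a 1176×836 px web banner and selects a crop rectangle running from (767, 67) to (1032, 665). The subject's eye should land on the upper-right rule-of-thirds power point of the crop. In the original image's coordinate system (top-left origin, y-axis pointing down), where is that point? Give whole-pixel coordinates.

(944, 266)

Crop width = 1032 − 767 = 265 px; one third is 88.33 px.
Crop height = 665 − 67 = 598 px; one third is 199.33 px.
The upper-right point is two-thirds across and one-third down within the crop:
x = 767 + 2 × 88.33 ≈ 944; y = 67 + 1 × 199.33 ≈ 266.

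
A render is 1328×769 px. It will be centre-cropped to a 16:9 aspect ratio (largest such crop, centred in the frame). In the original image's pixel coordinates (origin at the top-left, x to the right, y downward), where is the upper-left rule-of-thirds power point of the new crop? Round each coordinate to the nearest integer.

x = 443 px, y = 260 px

1328/769 < 16/9, so the 16:9 crop keeps the full width 1328 and trims height to 1328 × 9/16 = 747.00 px.
Top offset = (769 − 747.00)/2 = 11.00 px; left offset = 0.
Upper-left is one-third across and one-third down within the crop:
x = 0.00 + 1 × 1328.00/3 ≈ 443; y = 11.00 + 1 × 747.00/3 ≈ 260.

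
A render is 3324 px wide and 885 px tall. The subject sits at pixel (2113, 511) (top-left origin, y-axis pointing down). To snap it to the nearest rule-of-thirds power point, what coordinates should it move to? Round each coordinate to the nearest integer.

(2216, 590)

Third lines: x ∈ {1108, 2216}, y ∈ {295, 590}.
2113 is closer to x = 2216; 511 is closer to y = 590.
So the nearest intersection is the lower-right power point.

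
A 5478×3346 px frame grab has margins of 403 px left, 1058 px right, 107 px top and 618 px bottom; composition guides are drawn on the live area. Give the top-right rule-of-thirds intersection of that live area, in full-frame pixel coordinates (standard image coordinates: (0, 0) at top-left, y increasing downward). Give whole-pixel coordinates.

Content width = 5478 − 403 − 1058 = 4017 px; content height = 3346 − 107 − 618 = 2621 px.
Top-right is two-thirds across and one-third down within the live area.
x = 403 + 2 × 4017/3 = 403 + 2678.00 ≈ 3081
y = 107 + 1 × 2621/3 = 107 + 873.67 ≈ 981

x = 3081 px, y = 981 px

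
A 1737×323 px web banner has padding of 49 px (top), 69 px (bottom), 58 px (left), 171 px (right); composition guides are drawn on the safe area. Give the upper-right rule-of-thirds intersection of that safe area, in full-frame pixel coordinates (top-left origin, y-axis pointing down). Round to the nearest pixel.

Content width = 1737 − 58 − 171 = 1508 px; content height = 323 − 49 − 69 = 205 px.
Upper-right is two-thirds across and one-third down within the safe area.
x = 58 + 2 × 1508/3 = 58 + 1005.33 ≈ 1063
y = 49 + 1 × 205/3 = 49 + 68.33 ≈ 117

(1063, 117)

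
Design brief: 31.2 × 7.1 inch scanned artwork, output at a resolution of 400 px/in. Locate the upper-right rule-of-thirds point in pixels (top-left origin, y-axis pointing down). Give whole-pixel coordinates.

In pixels the canvas is 31.2 × 400 = 12480 wide and 7.1 × 400 = 2840 tall.
The upper-right point is two-thirds across and one-third down:
x = 2 × 12480/3 ≈ 8320; y = 1 × 2840/3 ≈ 947.

(8320, 947)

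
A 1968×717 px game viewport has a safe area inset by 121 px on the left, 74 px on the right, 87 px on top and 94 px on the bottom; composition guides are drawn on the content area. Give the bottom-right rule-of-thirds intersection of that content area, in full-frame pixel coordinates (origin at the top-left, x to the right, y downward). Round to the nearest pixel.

(1303, 444)

Content width = 1968 − 121 − 74 = 1773 px; content height = 717 − 87 − 94 = 536 px.
Bottom-right is two-thirds across and two-thirds down within the content area.
x = 121 + 2 × 1773/3 = 121 + 1182.00 ≈ 1303
y = 87 + 2 × 536/3 = 87 + 357.33 ≈ 444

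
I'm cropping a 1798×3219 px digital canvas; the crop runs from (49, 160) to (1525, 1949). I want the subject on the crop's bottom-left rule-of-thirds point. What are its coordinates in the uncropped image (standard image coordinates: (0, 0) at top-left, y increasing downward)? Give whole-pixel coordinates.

x = 541 px, y = 1353 px

Crop width = 1525 − 49 = 1476 px; one third is 492.00 px.
Crop height = 1949 − 160 = 1789 px; one third is 596.33 px.
The bottom-left point is one-third across and two-thirds down within the crop:
x = 49 + 1 × 492.00 ≈ 541; y = 160 + 2 × 596.33 ≈ 1353.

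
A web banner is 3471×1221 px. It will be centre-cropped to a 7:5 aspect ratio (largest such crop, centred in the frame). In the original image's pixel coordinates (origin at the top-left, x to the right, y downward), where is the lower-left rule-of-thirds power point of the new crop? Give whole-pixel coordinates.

3471/1221 > 7/5, so the 7:5 crop keeps the full height 1221 and trims width to 1221 × 7/5 = 1709.40 px.
Left offset = (3471 − 1709.40)/2 = 880.80 px; top offset = 0.
Lower-left is one-third across and two-thirds down within the crop:
x = 880.80 + 1 × 1709.40/3 ≈ 1451; y = 0.00 + 2 × 1221.00/3 ≈ 814.

x = 1451 px, y = 814 px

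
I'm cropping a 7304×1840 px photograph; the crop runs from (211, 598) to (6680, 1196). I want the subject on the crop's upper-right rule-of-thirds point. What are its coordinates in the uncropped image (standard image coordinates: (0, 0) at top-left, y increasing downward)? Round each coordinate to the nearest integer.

Crop width = 6680 − 211 = 6469 px; one third is 2156.33 px.
Crop height = 1196 − 598 = 598 px; one third is 199.33 px.
The upper-right point is two-thirds across and one-third down within the crop:
x = 211 + 2 × 2156.33 ≈ 4524; y = 598 + 1 × 199.33 ≈ 797.

(4524, 797)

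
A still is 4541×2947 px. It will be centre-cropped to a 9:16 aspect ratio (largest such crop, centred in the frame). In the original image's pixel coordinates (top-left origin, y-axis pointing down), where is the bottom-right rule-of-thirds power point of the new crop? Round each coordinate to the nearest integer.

4541/2947 > 9/16, so the 9:16 crop keeps the full height 2947 and trims width to 2947 × 9/16 = 1657.69 px.
Left offset = (4541 − 1657.69)/2 = 1441.66 px; top offset = 0.
Bottom-right is two-thirds across and two-thirds down within the crop:
x = 1441.66 + 2 × 1657.69/3 ≈ 2547; y = 0.00 + 2 × 2947.00/3 ≈ 1965.

(2547, 1965)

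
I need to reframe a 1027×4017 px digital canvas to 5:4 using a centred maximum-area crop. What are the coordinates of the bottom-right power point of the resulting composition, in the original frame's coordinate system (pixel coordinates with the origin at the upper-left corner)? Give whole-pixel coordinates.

1027/4017 < 5/4, so the 5:4 crop keeps the full width 1027 and trims height to 1027 × 4/5 = 821.60 px.
Top offset = (4017 − 821.60)/2 = 1597.70 px; left offset = 0.
Bottom-right is two-thirds across and two-thirds down within the crop:
x = 0.00 + 2 × 1027.00/3 ≈ 685; y = 1597.70 + 2 × 821.60/3 ≈ 2145.

(685, 2145)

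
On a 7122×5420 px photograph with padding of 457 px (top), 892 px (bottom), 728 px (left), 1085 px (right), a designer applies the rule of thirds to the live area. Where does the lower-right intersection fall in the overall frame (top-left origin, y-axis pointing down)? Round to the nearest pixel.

Content width = 7122 − 728 − 1085 = 5309 px; content height = 5420 − 457 − 892 = 4071 px.
Lower-right is two-thirds across and two-thirds down within the live area.
x = 728 + 2 × 5309/3 = 728 + 3539.33 ≈ 4267
y = 457 + 2 × 4071/3 = 457 + 2714.00 ≈ 3171

x = 4267 px, y = 3171 px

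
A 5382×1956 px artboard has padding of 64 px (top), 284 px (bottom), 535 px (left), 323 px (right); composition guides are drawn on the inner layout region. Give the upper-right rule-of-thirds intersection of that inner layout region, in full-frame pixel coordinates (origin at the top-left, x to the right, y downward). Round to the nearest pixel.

x = 3551 px, y = 600 px

Content width = 5382 − 535 − 323 = 4524 px; content height = 1956 − 64 − 284 = 1608 px.
Upper-right is two-thirds across and one-third down within the inner layout region.
x = 535 + 2 × 4524/3 = 535 + 3016.00 ≈ 3551
y = 64 + 1 × 1608/3 = 64 + 536.00 ≈ 600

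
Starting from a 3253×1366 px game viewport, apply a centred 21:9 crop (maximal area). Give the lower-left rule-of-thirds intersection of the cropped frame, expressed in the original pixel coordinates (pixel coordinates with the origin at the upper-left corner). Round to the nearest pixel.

x = 1095 px, y = 911 px

3253/1366 > 21/9, so the 21:9 crop keeps the full height 1366 and trims width to 1366 × 21/9 = 3187.33 px.
Left offset = (3253 − 3187.33)/2 = 32.83 px; top offset = 0.
Lower-left is one-third across and two-thirds down within the crop:
x = 32.83 + 1 × 3187.33/3 ≈ 1095; y = 0.00 + 2 × 1366.00/3 ≈ 911.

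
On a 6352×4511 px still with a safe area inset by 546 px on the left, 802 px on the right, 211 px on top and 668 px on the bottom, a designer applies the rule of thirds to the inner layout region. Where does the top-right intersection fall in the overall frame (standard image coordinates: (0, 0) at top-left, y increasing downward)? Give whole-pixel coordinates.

x = 3882 px, y = 1422 px

Content width = 6352 − 546 − 802 = 5004 px; content height = 4511 − 211 − 668 = 3632 px.
Top-right is two-thirds across and one-third down within the inner layout region.
x = 546 + 2 × 5004/3 = 546 + 3336.00 ≈ 3882
y = 211 + 1 × 3632/3 = 211 + 1210.67 ≈ 1422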